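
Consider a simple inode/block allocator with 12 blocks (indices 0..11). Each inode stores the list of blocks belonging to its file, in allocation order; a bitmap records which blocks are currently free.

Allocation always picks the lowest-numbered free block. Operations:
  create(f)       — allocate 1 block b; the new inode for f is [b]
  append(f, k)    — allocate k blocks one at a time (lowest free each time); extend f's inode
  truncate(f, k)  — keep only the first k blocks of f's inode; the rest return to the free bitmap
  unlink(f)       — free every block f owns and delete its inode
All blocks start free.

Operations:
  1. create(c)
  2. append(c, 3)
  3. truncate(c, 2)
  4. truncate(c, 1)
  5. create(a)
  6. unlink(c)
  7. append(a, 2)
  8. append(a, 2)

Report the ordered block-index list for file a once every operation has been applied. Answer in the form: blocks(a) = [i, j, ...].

blocks(a) = [1, 0, 2, 3, 4]

after create(c) → c:[0]  free=[F...........]
after append(c, 3) → c:[0, 1, 2, 3]  free=[FFFF........]
after truncate(c, 2) → c:[0, 1]  free=[FF..........]
after truncate(c, 1) → c:[0]  free=[F...........]
after create(a) → a:[1], c:[0]  free=[FF..........]
after unlink(c) → a:[1]  free=[.F..........]
after append(a, 2) → a:[1, 0, 2]  free=[FFF.........]
after append(a, 2) → a:[1, 0, 2, 3, 4]  free=[FFFFF.......]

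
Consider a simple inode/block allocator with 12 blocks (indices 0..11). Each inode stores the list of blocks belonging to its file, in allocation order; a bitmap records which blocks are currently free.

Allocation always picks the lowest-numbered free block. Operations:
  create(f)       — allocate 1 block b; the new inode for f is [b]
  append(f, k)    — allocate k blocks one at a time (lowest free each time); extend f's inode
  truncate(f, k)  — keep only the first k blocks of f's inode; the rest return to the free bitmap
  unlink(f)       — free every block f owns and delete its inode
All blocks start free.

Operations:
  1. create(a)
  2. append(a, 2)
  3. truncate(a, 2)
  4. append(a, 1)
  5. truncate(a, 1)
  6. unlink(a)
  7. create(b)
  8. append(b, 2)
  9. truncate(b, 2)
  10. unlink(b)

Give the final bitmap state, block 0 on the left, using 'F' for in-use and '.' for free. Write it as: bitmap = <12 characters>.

after create(a) → a:[0]  free=[F...........]
after append(a, 2) → a:[0, 1, 2]  free=[FFF.........]
after truncate(a, 2) → a:[0, 1]  free=[FF..........]
after append(a, 1) → a:[0, 1, 2]  free=[FFF.........]
after truncate(a, 1) → a:[0]  free=[F...........]
after unlink(a) →   free=[............]
after create(b) → b:[0]  free=[F...........]
after append(b, 2) → b:[0, 1, 2]  free=[FFF.........]
after truncate(b, 2) → b:[0, 1]  free=[FF..........]
after unlink(b) →   free=[............]

bitmap = ............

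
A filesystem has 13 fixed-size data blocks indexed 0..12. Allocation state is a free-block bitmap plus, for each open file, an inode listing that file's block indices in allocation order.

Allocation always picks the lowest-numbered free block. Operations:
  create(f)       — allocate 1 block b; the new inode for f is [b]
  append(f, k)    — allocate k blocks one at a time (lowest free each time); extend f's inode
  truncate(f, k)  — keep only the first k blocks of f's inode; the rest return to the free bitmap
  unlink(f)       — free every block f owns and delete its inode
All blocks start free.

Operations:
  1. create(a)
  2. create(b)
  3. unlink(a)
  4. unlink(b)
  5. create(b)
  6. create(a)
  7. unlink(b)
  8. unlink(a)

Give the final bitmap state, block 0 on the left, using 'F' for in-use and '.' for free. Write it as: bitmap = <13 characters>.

bitmap = .............

create(a): bitmap=F............ | a=[0]
create(b): bitmap=FF........... | a=[0] b=[1]
unlink(a): bitmap=.F........... | b=[1]
unlink(b): bitmap=............. | 
create(b): bitmap=F............ | b=[0]
create(a): bitmap=FF........... | a=[1] b=[0]
unlink(b): bitmap=.F........... | a=[1]
unlink(a): bitmap=............. | 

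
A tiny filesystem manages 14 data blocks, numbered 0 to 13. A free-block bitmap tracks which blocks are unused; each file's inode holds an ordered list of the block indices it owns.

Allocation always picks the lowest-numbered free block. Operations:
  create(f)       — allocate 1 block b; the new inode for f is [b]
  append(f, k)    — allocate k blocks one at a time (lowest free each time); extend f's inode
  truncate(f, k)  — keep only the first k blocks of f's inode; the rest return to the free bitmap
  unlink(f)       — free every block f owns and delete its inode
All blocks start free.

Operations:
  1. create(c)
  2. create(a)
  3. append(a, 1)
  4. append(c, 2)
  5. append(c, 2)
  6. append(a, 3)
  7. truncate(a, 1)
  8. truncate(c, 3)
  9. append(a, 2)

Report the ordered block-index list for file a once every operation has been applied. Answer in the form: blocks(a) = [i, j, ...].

blocks(a) = [1, 2, 5]

after create(c) → c:[0]  free=[F.............]
after create(a) → a:[1], c:[0]  free=[FF............]
after append(a, 1) → a:[1, 2], c:[0]  free=[FFF...........]
after append(c, 2) → a:[1, 2], c:[0, 3, 4]  free=[FFFFF.........]
after append(c, 2) → a:[1, 2], c:[0, 3, 4, 5, 6]  free=[FFFFFFF.......]
after append(a, 3) → a:[1, 2, 7, 8, 9], c:[0, 3, 4, 5, 6]  free=[FFFFFFFFFF....]
after truncate(a, 1) → a:[1], c:[0, 3, 4, 5, 6]  free=[FF.FFFF.......]
after truncate(c, 3) → a:[1], c:[0, 3, 4]  free=[FF.FF.........]
after append(a, 2) → a:[1, 2, 5], c:[0, 3, 4]  free=[FFFFFF........]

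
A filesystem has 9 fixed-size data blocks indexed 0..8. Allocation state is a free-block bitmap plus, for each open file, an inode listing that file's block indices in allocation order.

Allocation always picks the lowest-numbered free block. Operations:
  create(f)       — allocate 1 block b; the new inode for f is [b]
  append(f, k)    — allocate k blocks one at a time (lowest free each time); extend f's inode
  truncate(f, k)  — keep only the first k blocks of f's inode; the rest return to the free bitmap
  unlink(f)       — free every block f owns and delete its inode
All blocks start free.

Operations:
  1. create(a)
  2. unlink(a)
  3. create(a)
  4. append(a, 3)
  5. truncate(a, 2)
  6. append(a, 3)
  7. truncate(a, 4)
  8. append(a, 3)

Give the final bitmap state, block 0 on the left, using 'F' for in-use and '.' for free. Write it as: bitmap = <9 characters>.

bitmap = FFFFFFF..

create(a): bitmap=F........ | a=[0]
unlink(a): bitmap=......... | 
create(a): bitmap=F........ | a=[0]
append(a, 3): bitmap=FFFF..... | a=[0, 1, 2, 3]
truncate(a, 2): bitmap=FF....... | a=[0, 1]
append(a, 3): bitmap=FFFFF.... | a=[0, 1, 2, 3, 4]
truncate(a, 4): bitmap=FFFF..... | a=[0, 1, 2, 3]
append(a, 3): bitmap=FFFFFFF.. | a=[0, 1, 2, 3, 4, 5, 6]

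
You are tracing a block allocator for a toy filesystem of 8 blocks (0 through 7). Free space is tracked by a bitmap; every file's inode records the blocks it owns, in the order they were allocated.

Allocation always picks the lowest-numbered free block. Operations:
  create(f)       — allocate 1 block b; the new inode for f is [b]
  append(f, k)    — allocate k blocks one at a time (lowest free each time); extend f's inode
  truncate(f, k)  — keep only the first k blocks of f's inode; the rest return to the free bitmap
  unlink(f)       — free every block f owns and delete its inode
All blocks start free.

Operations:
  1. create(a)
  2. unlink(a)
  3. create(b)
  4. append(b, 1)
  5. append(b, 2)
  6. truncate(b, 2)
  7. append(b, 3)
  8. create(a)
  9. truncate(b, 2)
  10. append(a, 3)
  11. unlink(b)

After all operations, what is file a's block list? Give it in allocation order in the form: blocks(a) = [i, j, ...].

after create(a) → a:[0]  free=[F.......]
after unlink(a) →   free=[........]
after create(b) → b:[0]  free=[F.......]
after append(b, 1) → b:[0, 1]  free=[FF......]
after append(b, 2) → b:[0, 1, 2, 3]  free=[FFFF....]
after truncate(b, 2) → b:[0, 1]  free=[FF......]
after append(b, 3) → b:[0, 1, 2, 3, 4]  free=[FFFFF...]
after create(a) → a:[5], b:[0, 1, 2, 3, 4]  free=[FFFFFF..]
after truncate(b, 2) → a:[5], b:[0, 1]  free=[FF...F..]
after append(a, 3) → a:[5, 2, 3, 4], b:[0, 1]  free=[FFFFFF..]
after unlink(b) → a:[5, 2, 3, 4]  free=[..FFFF..]

blocks(a) = [5, 2, 3, 4]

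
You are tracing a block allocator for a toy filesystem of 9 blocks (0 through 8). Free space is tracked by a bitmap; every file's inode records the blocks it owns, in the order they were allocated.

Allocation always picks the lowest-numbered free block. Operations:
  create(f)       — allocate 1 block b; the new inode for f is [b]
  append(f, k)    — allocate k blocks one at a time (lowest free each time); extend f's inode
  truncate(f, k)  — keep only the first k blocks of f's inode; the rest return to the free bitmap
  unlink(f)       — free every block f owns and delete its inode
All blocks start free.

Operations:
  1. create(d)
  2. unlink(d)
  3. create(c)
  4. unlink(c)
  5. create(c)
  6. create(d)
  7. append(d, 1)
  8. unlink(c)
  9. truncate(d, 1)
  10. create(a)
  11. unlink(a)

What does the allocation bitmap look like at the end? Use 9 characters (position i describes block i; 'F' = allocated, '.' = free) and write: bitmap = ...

bitmap = .F.......

after create(d) → d:[0]  free=[F........]
after unlink(d) →   free=[.........]
after create(c) → c:[0]  free=[F........]
after unlink(c) →   free=[.........]
after create(c) → c:[0]  free=[F........]
after create(d) → c:[0], d:[1]  free=[FF.......]
after append(d, 1) → c:[0], d:[1, 2]  free=[FFF......]
after unlink(c) → d:[1, 2]  free=[.FF......]
after truncate(d, 1) → d:[1]  free=[.F.......]
after create(a) → a:[0], d:[1]  free=[FF.......]
after unlink(a) → d:[1]  free=[.F.......]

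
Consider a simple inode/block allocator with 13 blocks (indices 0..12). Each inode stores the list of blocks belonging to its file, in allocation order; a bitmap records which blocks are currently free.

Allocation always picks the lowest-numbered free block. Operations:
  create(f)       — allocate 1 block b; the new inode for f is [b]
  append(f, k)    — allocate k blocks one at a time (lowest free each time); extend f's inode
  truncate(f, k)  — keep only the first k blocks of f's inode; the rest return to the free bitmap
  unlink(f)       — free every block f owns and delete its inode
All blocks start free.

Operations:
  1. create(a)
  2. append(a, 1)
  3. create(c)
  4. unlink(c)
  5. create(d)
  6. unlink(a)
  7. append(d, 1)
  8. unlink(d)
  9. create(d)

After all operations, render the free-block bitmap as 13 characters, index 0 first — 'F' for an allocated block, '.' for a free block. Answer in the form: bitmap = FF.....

  1. create(a)  ⇒  F............  {a→[0]}
  2. append(a, 1)  ⇒  FF...........  {a→[0, 1]}
  3. create(c)  ⇒  FFF..........  {a→[0, 1]; c→[2]}
  4. unlink(c)  ⇒  FF...........  {a→[0, 1]}
  5. create(d)  ⇒  FFF..........  {a→[0, 1]; d→[2]}
  6. unlink(a)  ⇒  ..F..........  {d→[2]}
  7. append(d, 1)  ⇒  F.F..........  {d→[2, 0]}
  8. unlink(d)  ⇒  .............  {}
  9. create(d)  ⇒  F............  {d→[0]}

bitmap = F............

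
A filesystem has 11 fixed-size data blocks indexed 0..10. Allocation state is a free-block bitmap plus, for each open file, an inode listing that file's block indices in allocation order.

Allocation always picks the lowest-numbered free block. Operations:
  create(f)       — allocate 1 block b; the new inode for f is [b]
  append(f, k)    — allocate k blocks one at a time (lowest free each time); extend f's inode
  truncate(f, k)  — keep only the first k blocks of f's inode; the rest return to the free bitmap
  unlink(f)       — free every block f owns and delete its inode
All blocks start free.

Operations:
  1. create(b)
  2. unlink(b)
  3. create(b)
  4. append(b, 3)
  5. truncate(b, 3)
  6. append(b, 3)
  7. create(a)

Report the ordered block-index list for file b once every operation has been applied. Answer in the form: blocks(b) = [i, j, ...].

blocks(b) = [0, 1, 2, 3, 4, 5]

[1] create(b) — b=0 (map F..........)
[2] unlink(b) —  (map ...........)
[3] create(b) — b=0 (map F..........)
[4] append(b, 3) — b=0,1,2,3 (map FFFF.......)
[5] truncate(b, 3) — b=0,1,2 (map FFF........)
[6] append(b, 3) — b=0,1,2,3,4,5 (map FFFFFF.....)
[7] create(a) — a=6 b=0,1,2,3,4,5 (map FFFFFFF....)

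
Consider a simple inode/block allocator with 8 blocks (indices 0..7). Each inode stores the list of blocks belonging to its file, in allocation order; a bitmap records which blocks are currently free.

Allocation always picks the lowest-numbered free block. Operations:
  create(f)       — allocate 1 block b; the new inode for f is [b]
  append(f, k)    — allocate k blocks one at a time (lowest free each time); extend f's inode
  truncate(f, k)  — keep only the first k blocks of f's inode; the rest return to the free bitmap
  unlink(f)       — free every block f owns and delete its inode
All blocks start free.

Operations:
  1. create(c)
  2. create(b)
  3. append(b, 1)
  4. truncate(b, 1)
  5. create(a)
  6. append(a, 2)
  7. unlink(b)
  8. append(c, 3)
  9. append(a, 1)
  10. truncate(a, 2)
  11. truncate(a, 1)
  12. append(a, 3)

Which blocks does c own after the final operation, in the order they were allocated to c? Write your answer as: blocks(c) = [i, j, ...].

create(c): bitmap=F....... | c=[0]
create(b): bitmap=FF...... | b=[1] c=[0]
append(b, 1): bitmap=FFF..... | b=[1, 2] c=[0]
truncate(b, 1): bitmap=FF...... | b=[1] c=[0]
create(a): bitmap=FFF..... | a=[2] b=[1] c=[0]
append(a, 2): bitmap=FFFFF... | a=[2, 3, 4] b=[1] c=[0]
unlink(b): bitmap=F.FFF... | a=[2, 3, 4] c=[0]
append(c, 3): bitmap=FFFFFFF. | a=[2, 3, 4] c=[0, 1, 5, 6]
append(a, 1): bitmap=FFFFFFFF | a=[2, 3, 4, 7] c=[0, 1, 5, 6]
truncate(a, 2): bitmap=FFFF.FF. | a=[2, 3] c=[0, 1, 5, 6]
truncate(a, 1): bitmap=FFF..FF. | a=[2] c=[0, 1, 5, 6]
append(a, 3): bitmap=FFFFFFFF | a=[2, 3, 4, 7] c=[0, 1, 5, 6]

blocks(c) = [0, 1, 5, 6]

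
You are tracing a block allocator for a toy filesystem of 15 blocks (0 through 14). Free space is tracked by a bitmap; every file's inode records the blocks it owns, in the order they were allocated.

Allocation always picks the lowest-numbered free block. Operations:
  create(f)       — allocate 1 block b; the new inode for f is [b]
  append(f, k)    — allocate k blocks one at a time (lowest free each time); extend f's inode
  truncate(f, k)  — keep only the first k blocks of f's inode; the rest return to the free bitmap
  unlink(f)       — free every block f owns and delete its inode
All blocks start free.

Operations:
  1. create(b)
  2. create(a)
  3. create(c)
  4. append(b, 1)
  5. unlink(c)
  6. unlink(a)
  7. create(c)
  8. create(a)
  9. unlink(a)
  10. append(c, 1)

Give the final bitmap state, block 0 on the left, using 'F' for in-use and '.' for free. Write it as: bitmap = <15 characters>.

create(b): bitmap=F.............. | b=[0]
create(a): bitmap=FF............. | a=[1] b=[0]
create(c): bitmap=FFF............ | a=[1] b=[0] c=[2]
append(b, 1): bitmap=FFFF........... | a=[1] b=[0, 3] c=[2]
unlink(c): bitmap=FF.F........... | a=[1] b=[0, 3]
unlink(a): bitmap=F..F........... | b=[0, 3]
create(c): bitmap=FF.F........... | b=[0, 3] c=[1]
create(a): bitmap=FFFF........... | a=[2] b=[0, 3] c=[1]
unlink(a): bitmap=FF.F........... | b=[0, 3] c=[1]
append(c, 1): bitmap=FFFF........... | b=[0, 3] c=[1, 2]

bitmap = FFFF...........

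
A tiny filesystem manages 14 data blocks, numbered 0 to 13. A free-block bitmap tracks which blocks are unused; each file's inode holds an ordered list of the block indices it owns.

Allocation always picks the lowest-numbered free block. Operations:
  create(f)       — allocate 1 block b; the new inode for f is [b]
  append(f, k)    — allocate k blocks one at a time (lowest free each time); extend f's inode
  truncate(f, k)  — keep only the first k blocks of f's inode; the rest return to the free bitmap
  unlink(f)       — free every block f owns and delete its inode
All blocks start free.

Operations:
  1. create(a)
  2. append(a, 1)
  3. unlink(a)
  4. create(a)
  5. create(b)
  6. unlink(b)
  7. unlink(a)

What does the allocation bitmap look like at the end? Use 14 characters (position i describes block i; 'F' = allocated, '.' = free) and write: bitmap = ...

bitmap = ..............

[1] create(a) — a=0 (map F.............)
[2] append(a, 1) — a=0,1 (map FF............)
[3] unlink(a) —  (map ..............)
[4] create(a) — a=0 (map F.............)
[5] create(b) — a=0 b=1 (map FF............)
[6] unlink(b) — a=0 (map F.............)
[7] unlink(a) —  (map ..............)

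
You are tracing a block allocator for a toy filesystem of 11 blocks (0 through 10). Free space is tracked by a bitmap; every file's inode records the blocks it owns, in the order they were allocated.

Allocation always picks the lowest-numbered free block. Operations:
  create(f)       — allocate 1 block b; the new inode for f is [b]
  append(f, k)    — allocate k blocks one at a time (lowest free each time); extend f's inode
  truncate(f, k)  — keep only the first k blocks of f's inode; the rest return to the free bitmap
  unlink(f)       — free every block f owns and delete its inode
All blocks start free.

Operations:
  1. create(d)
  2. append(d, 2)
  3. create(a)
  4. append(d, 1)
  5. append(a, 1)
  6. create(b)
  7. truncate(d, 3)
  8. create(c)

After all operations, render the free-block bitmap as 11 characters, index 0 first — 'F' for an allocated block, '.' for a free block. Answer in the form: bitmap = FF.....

bitmap = FFFFFFF....

[1] create(d) — d=0 (map F..........)
[2] append(d, 2) — d=0,1,2 (map FFF........)
[3] create(a) — a=3 d=0,1,2 (map FFFF.......)
[4] append(d, 1) — a=3 d=0,1,2,4 (map FFFFF......)
[5] append(a, 1) — a=3,5 d=0,1,2,4 (map FFFFFF.....)
[6] create(b) — a=3,5 b=6 d=0,1,2,4 (map FFFFFFF....)
[7] truncate(d, 3) — a=3,5 b=6 d=0,1,2 (map FFFF.FF....)
[8] create(c) — a=3,5 b=6 c=4 d=0,1,2 (map FFFFFFF....)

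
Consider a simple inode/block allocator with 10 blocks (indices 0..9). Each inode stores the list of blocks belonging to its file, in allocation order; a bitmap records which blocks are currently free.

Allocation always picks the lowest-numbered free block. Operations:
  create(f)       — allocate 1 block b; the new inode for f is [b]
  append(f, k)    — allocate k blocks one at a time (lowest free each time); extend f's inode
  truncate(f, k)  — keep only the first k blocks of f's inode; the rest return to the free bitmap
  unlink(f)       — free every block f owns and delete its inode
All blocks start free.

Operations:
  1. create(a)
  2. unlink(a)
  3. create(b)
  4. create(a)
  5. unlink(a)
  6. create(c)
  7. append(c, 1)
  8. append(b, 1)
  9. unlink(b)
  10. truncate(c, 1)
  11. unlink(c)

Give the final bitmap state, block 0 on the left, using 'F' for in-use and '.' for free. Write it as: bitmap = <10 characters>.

  1. create(a)  ⇒  F.........  {a→[0]}
  2. unlink(a)  ⇒  ..........  {}
  3. create(b)  ⇒  F.........  {b→[0]}
  4. create(a)  ⇒  FF........  {a→[1]; b→[0]}
  5. unlink(a)  ⇒  F.........  {b→[0]}
  6. create(c)  ⇒  FF........  {b→[0]; c→[1]}
  7. append(c, 1)  ⇒  FFF.......  {b→[0]; c→[1, 2]}
  8. append(b, 1)  ⇒  FFFF......  {b→[0, 3]; c→[1, 2]}
  9. unlink(b)  ⇒  .FF.......  {c→[1, 2]}
  10. truncate(c, 1)  ⇒  .F........  {c→[1]}
  11. unlink(c)  ⇒  ..........  {}

bitmap = ..........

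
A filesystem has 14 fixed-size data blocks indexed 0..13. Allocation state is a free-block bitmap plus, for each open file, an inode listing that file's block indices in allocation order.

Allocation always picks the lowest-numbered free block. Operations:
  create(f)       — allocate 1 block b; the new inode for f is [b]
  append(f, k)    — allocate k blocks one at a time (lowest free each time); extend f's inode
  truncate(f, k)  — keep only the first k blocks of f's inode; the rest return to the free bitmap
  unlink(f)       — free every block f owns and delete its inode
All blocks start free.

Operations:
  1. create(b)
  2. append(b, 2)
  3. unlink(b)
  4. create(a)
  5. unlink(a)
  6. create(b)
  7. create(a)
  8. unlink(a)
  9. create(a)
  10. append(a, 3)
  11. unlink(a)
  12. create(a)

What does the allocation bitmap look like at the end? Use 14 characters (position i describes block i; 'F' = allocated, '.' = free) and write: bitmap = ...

create(b): bitmap=F............. | b=[0]
append(b, 2): bitmap=FFF........... | b=[0, 1, 2]
unlink(b): bitmap=.............. | 
create(a): bitmap=F............. | a=[0]
unlink(a): bitmap=.............. | 
create(b): bitmap=F............. | b=[0]
create(a): bitmap=FF............ | a=[1] b=[0]
unlink(a): bitmap=F............. | b=[0]
create(a): bitmap=FF............ | a=[1] b=[0]
append(a, 3): bitmap=FFFFF......... | a=[1, 2, 3, 4] b=[0]
unlink(a): bitmap=F............. | b=[0]
create(a): bitmap=FF............ | a=[1] b=[0]

bitmap = FF............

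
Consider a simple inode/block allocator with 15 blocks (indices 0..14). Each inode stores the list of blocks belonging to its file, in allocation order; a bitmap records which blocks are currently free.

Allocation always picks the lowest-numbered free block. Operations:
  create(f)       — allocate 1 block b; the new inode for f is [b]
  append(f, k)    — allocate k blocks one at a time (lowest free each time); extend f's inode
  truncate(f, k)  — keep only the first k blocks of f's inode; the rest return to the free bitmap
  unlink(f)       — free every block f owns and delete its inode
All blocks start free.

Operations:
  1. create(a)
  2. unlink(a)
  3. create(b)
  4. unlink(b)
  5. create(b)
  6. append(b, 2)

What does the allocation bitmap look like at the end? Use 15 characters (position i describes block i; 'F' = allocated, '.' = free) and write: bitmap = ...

  1. create(a)  ⇒  F..............  {a→[0]}
  2. unlink(a)  ⇒  ...............  {}
  3. create(b)  ⇒  F..............  {b→[0]}
  4. unlink(b)  ⇒  ...............  {}
  5. create(b)  ⇒  F..............  {b→[0]}
  6. append(b, 2)  ⇒  FFF............  {b→[0, 1, 2]}

bitmap = FFF............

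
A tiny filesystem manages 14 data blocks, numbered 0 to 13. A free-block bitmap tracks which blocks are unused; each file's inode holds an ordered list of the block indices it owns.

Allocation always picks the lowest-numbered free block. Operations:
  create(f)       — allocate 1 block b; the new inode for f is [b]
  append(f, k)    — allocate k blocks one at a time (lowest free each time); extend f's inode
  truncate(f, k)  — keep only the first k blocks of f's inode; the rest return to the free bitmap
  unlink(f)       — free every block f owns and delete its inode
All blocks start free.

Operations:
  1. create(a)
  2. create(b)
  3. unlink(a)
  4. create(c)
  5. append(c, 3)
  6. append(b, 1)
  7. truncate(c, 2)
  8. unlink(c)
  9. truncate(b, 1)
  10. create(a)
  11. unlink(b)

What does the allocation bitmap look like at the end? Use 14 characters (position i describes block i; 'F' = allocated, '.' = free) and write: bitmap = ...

bitmap = F.............

  1. create(a)  ⇒  F.............  {a→[0]}
  2. create(b)  ⇒  FF............  {a→[0]; b→[1]}
  3. unlink(a)  ⇒  .F............  {b→[1]}
  4. create(c)  ⇒  FF............  {b→[1]; c→[0]}
  5. append(c, 3)  ⇒  FFFFF.........  {b→[1]; c→[0, 2, 3, 4]}
  6. append(b, 1)  ⇒  FFFFFF........  {b→[1, 5]; c→[0, 2, 3, 4]}
  7. truncate(c, 2)  ⇒  FFF..F........  {b→[1, 5]; c→[0, 2]}
  8. unlink(c)  ⇒  .F...F........  {b→[1, 5]}
  9. truncate(b, 1)  ⇒  .F............  {b→[1]}
  10. create(a)  ⇒  FF............  {a→[0]; b→[1]}
  11. unlink(b)  ⇒  F.............  {a→[0]}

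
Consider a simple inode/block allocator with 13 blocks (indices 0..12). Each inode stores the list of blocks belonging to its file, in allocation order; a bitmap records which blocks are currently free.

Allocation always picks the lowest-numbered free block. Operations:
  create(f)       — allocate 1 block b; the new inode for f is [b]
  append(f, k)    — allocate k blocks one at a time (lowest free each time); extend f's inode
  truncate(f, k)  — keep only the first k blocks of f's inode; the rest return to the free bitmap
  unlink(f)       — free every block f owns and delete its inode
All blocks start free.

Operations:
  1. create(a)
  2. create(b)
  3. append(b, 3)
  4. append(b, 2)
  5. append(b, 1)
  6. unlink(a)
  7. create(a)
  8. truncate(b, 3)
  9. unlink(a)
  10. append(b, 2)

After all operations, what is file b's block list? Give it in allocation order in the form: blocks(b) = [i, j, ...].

create(a): bitmap=F............ | a=[0]
create(b): bitmap=FF........... | a=[0] b=[1]
append(b, 3): bitmap=FFFFF........ | a=[0] b=[1, 2, 3, 4]
append(b, 2): bitmap=FFFFFFF...... | a=[0] b=[1, 2, 3, 4, 5, 6]
append(b, 1): bitmap=FFFFFFFF..... | a=[0] b=[1, 2, 3, 4, 5, 6, 7]
unlink(a): bitmap=.FFFFFFF..... | b=[1, 2, 3, 4, 5, 6, 7]
create(a): bitmap=FFFFFFFF..... | a=[0] b=[1, 2, 3, 4, 5, 6, 7]
truncate(b, 3): bitmap=FFFF......... | a=[0] b=[1, 2, 3]
unlink(a): bitmap=.FFF......... | b=[1, 2, 3]
append(b, 2): bitmap=FFFFF........ | b=[1, 2, 3, 0, 4]

blocks(b) = [1, 2, 3, 0, 4]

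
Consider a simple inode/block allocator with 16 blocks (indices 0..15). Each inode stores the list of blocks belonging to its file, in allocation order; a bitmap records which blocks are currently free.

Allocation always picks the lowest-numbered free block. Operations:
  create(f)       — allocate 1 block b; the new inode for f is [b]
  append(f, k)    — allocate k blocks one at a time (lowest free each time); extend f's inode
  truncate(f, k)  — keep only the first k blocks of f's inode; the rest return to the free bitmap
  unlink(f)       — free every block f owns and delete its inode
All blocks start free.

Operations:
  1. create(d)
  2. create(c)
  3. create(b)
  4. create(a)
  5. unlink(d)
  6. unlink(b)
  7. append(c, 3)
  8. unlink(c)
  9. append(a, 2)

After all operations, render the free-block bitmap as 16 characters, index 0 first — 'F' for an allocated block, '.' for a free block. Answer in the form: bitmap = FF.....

create(d): bitmap=F............... | d=[0]
create(c): bitmap=FF.............. | c=[1] d=[0]
create(b): bitmap=FFF............. | b=[2] c=[1] d=[0]
create(a): bitmap=FFFF............ | a=[3] b=[2] c=[1] d=[0]
unlink(d): bitmap=.FFF............ | a=[3] b=[2] c=[1]
unlink(b): bitmap=.F.F............ | a=[3] c=[1]
append(c, 3): bitmap=FFFFF........... | a=[3] c=[1, 0, 2, 4]
unlink(c): bitmap=...F............ | a=[3]
append(a, 2): bitmap=FF.F............ | a=[3, 0, 1]

bitmap = FF.F............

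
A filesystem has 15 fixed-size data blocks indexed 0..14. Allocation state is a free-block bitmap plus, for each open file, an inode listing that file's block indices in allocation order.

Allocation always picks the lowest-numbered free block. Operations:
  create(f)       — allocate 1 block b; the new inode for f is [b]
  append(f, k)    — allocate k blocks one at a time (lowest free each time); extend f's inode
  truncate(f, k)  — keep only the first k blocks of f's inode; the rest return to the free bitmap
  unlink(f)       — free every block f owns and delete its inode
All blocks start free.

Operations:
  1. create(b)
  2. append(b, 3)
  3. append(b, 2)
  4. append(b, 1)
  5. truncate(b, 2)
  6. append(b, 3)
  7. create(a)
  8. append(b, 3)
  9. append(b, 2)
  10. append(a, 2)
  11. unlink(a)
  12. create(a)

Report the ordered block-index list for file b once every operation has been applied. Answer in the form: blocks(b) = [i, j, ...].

  1. create(b)  ⇒  F..............  {b→[0]}
  2. append(b, 3)  ⇒  FFFF...........  {b→[0, 1, 2, 3]}
  3. append(b, 2)  ⇒  FFFFFF.........  {b→[0, 1, 2, 3, 4, 5]}
  4. append(b, 1)  ⇒  FFFFFFF........  {b→[0, 1, 2, 3, 4, 5, 6]}
  5. truncate(b, 2)  ⇒  FF.............  {b→[0, 1]}
  6. append(b, 3)  ⇒  FFFFF..........  {b→[0, 1, 2, 3, 4]}
  7. create(a)  ⇒  FFFFFF.........  {a→[5]; b→[0, 1, 2, 3, 4]}
  8. append(b, 3)  ⇒  FFFFFFFFF......  {a→[5]; b→[0, 1, 2, 3, 4, 6, 7, 8]}
  9. append(b, 2)  ⇒  FFFFFFFFFFF....  {a→[5]; b→[0, 1, 2, 3, 4, 6, 7, 8, 9, 10]}
  10. append(a, 2)  ⇒  FFFFFFFFFFFFF..  {a→[5, 11, 12]; b→[0, 1, 2, 3, 4, 6, 7, 8, 9, 10]}
  11. unlink(a)  ⇒  FFFFF.FFFFF....  {b→[0, 1, 2, 3, 4, 6, 7, 8, 9, 10]}
  12. create(a)  ⇒  FFFFFFFFFFF....  {a→[5]; b→[0, 1, 2, 3, 4, 6, 7, 8, 9, 10]}

blocks(b) = [0, 1, 2, 3, 4, 6, 7, 8, 9, 10]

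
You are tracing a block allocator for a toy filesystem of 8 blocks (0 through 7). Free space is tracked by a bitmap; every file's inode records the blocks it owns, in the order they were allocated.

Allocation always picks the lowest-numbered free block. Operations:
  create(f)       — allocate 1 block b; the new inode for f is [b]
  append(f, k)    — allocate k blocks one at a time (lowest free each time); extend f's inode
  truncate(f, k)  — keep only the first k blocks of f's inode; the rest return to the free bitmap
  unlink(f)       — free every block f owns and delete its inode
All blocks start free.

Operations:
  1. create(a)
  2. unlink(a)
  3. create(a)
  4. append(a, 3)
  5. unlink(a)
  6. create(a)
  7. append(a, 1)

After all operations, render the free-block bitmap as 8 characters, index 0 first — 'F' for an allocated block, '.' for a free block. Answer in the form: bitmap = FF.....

create(a): bitmap=F....... | a=[0]
unlink(a): bitmap=........ | 
create(a): bitmap=F....... | a=[0]
append(a, 3): bitmap=FFFF.... | a=[0, 1, 2, 3]
unlink(a): bitmap=........ | 
create(a): bitmap=F....... | a=[0]
append(a, 1): bitmap=FF...... | a=[0, 1]

bitmap = FF......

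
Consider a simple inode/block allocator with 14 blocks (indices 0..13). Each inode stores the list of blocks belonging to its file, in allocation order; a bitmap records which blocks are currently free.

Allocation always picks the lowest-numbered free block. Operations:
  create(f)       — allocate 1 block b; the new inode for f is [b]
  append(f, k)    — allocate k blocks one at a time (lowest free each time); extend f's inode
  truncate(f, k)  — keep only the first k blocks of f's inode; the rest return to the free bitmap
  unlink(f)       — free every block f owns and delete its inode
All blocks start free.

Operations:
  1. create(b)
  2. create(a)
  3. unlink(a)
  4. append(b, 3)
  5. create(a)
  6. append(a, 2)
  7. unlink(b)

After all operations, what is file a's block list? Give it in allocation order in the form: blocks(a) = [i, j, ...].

  1. create(b)  ⇒  F.............  {b→[0]}
  2. create(a)  ⇒  FF............  {a→[1]; b→[0]}
  3. unlink(a)  ⇒  F.............  {b→[0]}
  4. append(b, 3)  ⇒  FFFF..........  {b→[0, 1, 2, 3]}
  5. create(a)  ⇒  FFFFF.........  {a→[4]; b→[0, 1, 2, 3]}
  6. append(a, 2)  ⇒  FFFFFFF.......  {a→[4, 5, 6]; b→[0, 1, 2, 3]}
  7. unlink(b)  ⇒  ....FFF.......  {a→[4, 5, 6]}

blocks(a) = [4, 5, 6]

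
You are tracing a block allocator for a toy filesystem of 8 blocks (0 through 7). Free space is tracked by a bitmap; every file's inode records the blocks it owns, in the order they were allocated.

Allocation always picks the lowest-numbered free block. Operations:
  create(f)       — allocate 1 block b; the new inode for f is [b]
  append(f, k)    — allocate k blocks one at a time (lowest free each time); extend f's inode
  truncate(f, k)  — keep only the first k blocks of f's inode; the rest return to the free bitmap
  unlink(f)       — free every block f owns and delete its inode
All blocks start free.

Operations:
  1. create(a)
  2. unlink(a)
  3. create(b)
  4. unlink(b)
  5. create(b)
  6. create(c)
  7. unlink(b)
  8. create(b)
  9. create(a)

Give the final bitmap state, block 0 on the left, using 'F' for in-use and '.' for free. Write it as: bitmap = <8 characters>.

after create(a) → a:[0]  free=[F.......]
after unlink(a) →   free=[........]
after create(b) → b:[0]  free=[F.......]
after unlink(b) →   free=[........]
after create(b) → b:[0]  free=[F.......]
after create(c) → b:[0], c:[1]  free=[FF......]
after unlink(b) → c:[1]  free=[.F......]
after create(b) → b:[0], c:[1]  free=[FF......]
after create(a) → a:[2], b:[0], c:[1]  free=[FFF.....]

bitmap = FFF.....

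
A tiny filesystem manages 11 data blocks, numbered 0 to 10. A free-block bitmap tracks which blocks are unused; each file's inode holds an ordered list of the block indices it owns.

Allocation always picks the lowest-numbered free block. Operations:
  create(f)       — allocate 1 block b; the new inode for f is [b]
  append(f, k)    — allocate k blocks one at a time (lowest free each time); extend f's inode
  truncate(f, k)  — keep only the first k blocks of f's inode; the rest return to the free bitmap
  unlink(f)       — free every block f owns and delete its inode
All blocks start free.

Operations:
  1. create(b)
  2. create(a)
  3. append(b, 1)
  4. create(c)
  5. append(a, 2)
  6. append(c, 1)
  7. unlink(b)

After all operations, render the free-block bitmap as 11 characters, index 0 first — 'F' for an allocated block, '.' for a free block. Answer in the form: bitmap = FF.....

after create(b) → b:[0]  free=[F..........]
after create(a) → a:[1], b:[0]  free=[FF.........]
after append(b, 1) → a:[1], b:[0, 2]  free=[FFF........]
after create(c) → a:[1], b:[0, 2], c:[3]  free=[FFFF.......]
after append(a, 2) → a:[1, 4, 5], b:[0, 2], c:[3]  free=[FFFFFF.....]
after append(c, 1) → a:[1, 4, 5], b:[0, 2], c:[3, 6]  free=[FFFFFFF....]
after unlink(b) → a:[1, 4, 5], c:[3, 6]  free=[.F.FFFF....]

bitmap = .F.FFFF....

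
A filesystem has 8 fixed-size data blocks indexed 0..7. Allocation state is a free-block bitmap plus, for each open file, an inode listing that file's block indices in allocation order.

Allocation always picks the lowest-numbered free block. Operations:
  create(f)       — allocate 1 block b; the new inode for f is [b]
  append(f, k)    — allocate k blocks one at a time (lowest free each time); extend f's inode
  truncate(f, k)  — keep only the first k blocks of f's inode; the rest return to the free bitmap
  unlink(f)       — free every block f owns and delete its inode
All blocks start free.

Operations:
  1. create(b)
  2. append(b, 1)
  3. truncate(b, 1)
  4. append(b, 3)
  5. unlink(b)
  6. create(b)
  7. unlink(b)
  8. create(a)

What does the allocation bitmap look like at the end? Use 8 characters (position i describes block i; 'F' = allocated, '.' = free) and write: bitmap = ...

bitmap = F.......

after create(b) → b:[0]  free=[F.......]
after append(b, 1) → b:[0, 1]  free=[FF......]
after truncate(b, 1) → b:[0]  free=[F.......]
after append(b, 3) → b:[0, 1, 2, 3]  free=[FFFF....]
after unlink(b) →   free=[........]
after create(b) → b:[0]  free=[F.......]
after unlink(b) →   free=[........]
after create(a) → a:[0]  free=[F.......]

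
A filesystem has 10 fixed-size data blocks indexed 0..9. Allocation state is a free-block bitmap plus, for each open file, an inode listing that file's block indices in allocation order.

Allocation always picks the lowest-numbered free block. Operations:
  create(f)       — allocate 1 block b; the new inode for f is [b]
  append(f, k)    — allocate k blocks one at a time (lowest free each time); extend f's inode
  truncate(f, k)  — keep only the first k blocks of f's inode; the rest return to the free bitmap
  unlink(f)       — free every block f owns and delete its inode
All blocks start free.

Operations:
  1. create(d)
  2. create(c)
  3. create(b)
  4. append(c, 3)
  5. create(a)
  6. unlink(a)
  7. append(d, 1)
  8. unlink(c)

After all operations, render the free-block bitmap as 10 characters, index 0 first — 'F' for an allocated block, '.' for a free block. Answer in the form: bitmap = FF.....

after create(d) → d:[0]  free=[F.........]
after create(c) → c:[1], d:[0]  free=[FF........]
after create(b) → b:[2], c:[1], d:[0]  free=[FFF.......]
after append(c, 3) → b:[2], c:[1, 3, 4, 5], d:[0]  free=[FFFFFF....]
after create(a) → a:[6], b:[2], c:[1, 3, 4, 5], d:[0]  free=[FFFFFFF...]
after unlink(a) → b:[2], c:[1, 3, 4, 5], d:[0]  free=[FFFFFF....]
after append(d, 1) → b:[2], c:[1, 3, 4, 5], d:[0, 6]  free=[FFFFFFF...]
after unlink(c) → b:[2], d:[0, 6]  free=[F.F...F...]

bitmap = F.F...F...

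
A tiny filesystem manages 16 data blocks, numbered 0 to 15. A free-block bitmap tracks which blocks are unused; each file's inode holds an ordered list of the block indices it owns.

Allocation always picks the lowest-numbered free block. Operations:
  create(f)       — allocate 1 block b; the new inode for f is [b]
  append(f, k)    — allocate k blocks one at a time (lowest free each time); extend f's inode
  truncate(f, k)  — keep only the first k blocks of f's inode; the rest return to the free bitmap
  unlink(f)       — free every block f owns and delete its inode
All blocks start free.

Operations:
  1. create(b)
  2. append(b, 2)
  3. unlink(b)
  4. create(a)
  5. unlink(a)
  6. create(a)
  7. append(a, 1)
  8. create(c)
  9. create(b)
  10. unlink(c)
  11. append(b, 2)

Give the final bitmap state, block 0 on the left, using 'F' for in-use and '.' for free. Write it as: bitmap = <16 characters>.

bitmap = FFFFF...........

create(b): bitmap=F............... | b=[0]
append(b, 2): bitmap=FFF............. | b=[0, 1, 2]
unlink(b): bitmap=................ | 
create(a): bitmap=F............... | a=[0]
unlink(a): bitmap=................ | 
create(a): bitmap=F............... | a=[0]
append(a, 1): bitmap=FF.............. | a=[0, 1]
create(c): bitmap=FFF............. | a=[0, 1] c=[2]
create(b): bitmap=FFFF............ | a=[0, 1] b=[3] c=[2]
unlink(c): bitmap=FF.F............ | a=[0, 1] b=[3]
append(b, 2): bitmap=FFFFF........... | a=[0, 1] b=[3, 2, 4]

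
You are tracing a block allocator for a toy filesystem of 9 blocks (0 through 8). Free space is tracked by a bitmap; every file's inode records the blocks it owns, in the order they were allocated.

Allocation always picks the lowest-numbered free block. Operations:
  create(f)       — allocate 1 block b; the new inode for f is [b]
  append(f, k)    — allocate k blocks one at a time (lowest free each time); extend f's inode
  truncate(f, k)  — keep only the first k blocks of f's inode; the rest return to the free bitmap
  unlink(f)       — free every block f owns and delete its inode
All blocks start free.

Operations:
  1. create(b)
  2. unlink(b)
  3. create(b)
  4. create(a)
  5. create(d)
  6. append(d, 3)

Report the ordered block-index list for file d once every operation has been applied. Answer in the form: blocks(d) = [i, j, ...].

  1. create(b)  ⇒  F........  {b→[0]}
  2. unlink(b)  ⇒  .........  {}
  3. create(b)  ⇒  F........  {b→[0]}
  4. create(a)  ⇒  FF.......  {a→[1]; b→[0]}
  5. create(d)  ⇒  FFF......  {a→[1]; b→[0]; d→[2]}
  6. append(d, 3)  ⇒  FFFFFF...  {a→[1]; b→[0]; d→[2, 3, 4, 5]}

blocks(d) = [2, 3, 4, 5]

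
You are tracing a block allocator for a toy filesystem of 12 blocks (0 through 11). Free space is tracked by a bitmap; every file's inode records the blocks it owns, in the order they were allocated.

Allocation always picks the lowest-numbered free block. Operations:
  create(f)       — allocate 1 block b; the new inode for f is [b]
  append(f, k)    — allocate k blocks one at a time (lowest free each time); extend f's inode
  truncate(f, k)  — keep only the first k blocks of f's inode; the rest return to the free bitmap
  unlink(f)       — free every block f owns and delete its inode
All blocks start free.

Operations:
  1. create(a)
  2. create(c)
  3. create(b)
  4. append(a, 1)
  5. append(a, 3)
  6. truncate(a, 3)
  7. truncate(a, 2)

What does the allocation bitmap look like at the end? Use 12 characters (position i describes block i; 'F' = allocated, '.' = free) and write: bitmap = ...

bitmap = FFFF........

create(a): bitmap=F........... | a=[0]
create(c): bitmap=FF.......... | a=[0] c=[1]
create(b): bitmap=FFF......... | a=[0] b=[2] c=[1]
append(a, 1): bitmap=FFFF........ | a=[0, 3] b=[2] c=[1]
append(a, 3): bitmap=FFFFFFF..... | a=[0, 3, 4, 5, 6] b=[2] c=[1]
truncate(a, 3): bitmap=FFFFF....... | a=[0, 3, 4] b=[2] c=[1]
truncate(a, 2): bitmap=FFFF........ | a=[0, 3] b=[2] c=[1]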